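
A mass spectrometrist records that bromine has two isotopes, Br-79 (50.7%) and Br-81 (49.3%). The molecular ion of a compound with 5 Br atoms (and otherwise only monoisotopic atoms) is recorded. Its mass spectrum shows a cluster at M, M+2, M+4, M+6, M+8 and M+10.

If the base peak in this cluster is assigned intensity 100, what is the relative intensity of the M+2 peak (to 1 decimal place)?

51.4

Term probabilities: M 0.0335, M+2 0.1629, M+4 0.3168, M+6 0.3080, M+8 0.1497, M+10 0.0291. Base peak = M+4.
P(M+4) = C(5,2) × 0.507^3 × 0.493^2 = 10 × 0.13032384 × 0.243049 = 0.316751 (base)
P(M+2) = C(5,1) × 0.507^4 × 0.493^1 = 5 × 0.06607419 × 0.4930 = 0.162873
Relative intensity = 0.162873 / 0.316751 × 100 = 51.4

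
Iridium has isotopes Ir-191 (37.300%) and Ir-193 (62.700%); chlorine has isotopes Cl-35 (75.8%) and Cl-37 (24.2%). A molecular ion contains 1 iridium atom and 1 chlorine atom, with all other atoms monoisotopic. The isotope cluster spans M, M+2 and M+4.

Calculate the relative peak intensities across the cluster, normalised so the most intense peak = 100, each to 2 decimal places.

Iridium pattern (n=1): 0.3730 : 0.6270
Chlorine pattern (n=1): 0.7580 : 0.2420
Convolve the two distributions (both contribute in 2-u steps):
  M: 0.3730×0.7580 = 0.282734
  M+2: 0.3730×0.2420 + 0.6270×0.7580 = 0.565532
  M+4: 0.6270×0.2420 = 0.151734
Scale to base peak (0.565532) = 100: 49.99 : 100.00 : 26.83

49.99 : 100.00 : 26.83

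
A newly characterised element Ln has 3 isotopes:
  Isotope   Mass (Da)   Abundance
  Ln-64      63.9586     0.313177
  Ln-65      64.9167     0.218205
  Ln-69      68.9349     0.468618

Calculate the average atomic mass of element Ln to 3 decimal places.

Ar = Σ fᵢ·mᵢ = 0.313177 × 63.9586 + 0.218205 × 64.9167 + 0.468618 × 68.9349
= 20.03036 + 14.16515 + 32.30413 = 66.49964 Da

66.500 Da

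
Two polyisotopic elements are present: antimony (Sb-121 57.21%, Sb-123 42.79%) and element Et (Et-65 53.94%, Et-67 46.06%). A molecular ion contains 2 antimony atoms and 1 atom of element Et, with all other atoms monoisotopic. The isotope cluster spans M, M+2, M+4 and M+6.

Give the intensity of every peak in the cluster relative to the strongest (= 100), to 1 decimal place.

42.6 : 100.0 : 78.2 : 20.3

Antimony pattern (n=2): 0.32729841 : 0.48960318 : 0.18309841
Element Et pattern (n=1): 0.5394 : 0.4606
Convolve the two distributions (both contribute in 2-u steps):
  M: 0.32729841×0.5394 = 0.176545
  M+2: 0.32729841×0.4606 + 0.48960318×0.5394 = 0.414846
  M+4: 0.48960318×0.4606 + 0.18309841×0.5394 = 0.324275
  M+6: 0.18309841×0.4606 = 0.084335
Scale to base peak (0.414846) = 100: 42.6 : 100.0 : 78.2 : 20.3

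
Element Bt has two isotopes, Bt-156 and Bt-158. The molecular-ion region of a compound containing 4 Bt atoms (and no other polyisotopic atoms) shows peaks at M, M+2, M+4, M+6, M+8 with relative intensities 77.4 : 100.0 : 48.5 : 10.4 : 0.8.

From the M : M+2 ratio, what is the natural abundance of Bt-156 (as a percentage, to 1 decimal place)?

75.6%

Let p = fractional abundance of Bt-156. I(M+2)/I(M) = [C(4,1)·p^3·(1−p)] / p^4 = 4·(1−p)/p = 100.0/77.4 = 1.2920
(1−p)/p = 1.2920/4 = 0.3230  ⇒  p = 1/(1 + 0.3230) = 0.7559
Bt-156: 75.6%, Bt-158: 24.4%.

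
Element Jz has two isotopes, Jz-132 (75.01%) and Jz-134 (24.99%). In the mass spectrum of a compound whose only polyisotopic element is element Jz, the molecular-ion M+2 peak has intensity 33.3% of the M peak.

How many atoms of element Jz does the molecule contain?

1

With n Jz atoms, P(M+2)/P(M) = C(n,1)·p^(n−1)q / p^n = n·q/p = n · 0.2499/0.7501.
n = 0.333 × 0.7501/0.2499 = 1.00 ≈ 1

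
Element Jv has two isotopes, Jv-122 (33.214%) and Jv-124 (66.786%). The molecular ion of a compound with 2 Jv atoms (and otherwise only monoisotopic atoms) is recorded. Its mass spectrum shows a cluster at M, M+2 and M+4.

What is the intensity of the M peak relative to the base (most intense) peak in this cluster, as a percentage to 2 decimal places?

(0.33214 + 0.66786)^2 gives M 0.1103, M+2 0.4436, M+4 0.4460; the largest is M+4.
P(M+4) = C(2,2) × 0.33214^0 × 0.66786^2 = 1 × 1.0000 × 0.44603698 = 0.446037 (base)
P(M) = C(2,0) × 0.33214^2 × 0.66786^0 = 1 × 0.11031698 × 1.0000 = 0.110317
Relative intensity = 0.110317 / 0.446037 × 100 = 24.73

24.73%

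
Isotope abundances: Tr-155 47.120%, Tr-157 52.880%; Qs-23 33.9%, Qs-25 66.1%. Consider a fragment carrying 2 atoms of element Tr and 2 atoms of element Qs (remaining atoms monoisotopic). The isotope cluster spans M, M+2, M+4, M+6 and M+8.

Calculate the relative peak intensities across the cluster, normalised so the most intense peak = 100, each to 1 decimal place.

Element Tr pattern (n=2): 0.22202944 : 0.49834112 : 0.27962944
Element Qs pattern (n=2): 0.114921 : 0.448158 : 0.436921
Convolve the two distributions (both contribute in 2-u steps):
  M: 0.22202944×0.114921 = 0.025516
  M+2: 0.22202944×0.448158 + 0.49834112×0.114921 = 0.156774
  M+4: 0.22202944×0.436921 + 0.49834112×0.448158 + 0.27962944×0.114921 = 0.352480
  M+6: 0.49834112×0.436921 + 0.27962944×0.448158 = 0.343054
  M+8: 0.27962944×0.436921 = 0.122176
Scale to base peak (0.352480) = 100: 7.2 : 44.5 : 100.0 : 97.3 : 34.7

7.2 : 44.5 : 100.0 : 97.3 : 34.7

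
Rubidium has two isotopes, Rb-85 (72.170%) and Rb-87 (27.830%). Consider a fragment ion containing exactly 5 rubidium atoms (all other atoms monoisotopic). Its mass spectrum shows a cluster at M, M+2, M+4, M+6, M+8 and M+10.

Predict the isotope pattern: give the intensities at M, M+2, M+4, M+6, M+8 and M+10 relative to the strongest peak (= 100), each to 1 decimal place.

The 5 Rb atoms are independent, so intensities follow the terms of (0.72170 + 0.27830)^5.
P(M) = 0.72170^5 = 0.195787
P(M+2) = 5 × 0.72170^4 × 0.27830^1 = 0.377494
P(M+4) = 10 × 0.72170^3 × 0.27830^2 = 0.291136
P(M+6) = 10 × 0.72170^2 × 0.27830^3 = 0.112267
P(M+8) = 5 × 0.72170^1 × 0.27830^4 = 0.021646
P(M+10) = 0.27830^5 = 0.001669
The M+2 peak is largest (0.377494); scaling to 100 gives 51.9 : 100.0 : 77.1 : 29.7 : 5.7 : 0.4.

51.9 : 100.0 : 77.1 : 29.7 : 5.7 : 0.4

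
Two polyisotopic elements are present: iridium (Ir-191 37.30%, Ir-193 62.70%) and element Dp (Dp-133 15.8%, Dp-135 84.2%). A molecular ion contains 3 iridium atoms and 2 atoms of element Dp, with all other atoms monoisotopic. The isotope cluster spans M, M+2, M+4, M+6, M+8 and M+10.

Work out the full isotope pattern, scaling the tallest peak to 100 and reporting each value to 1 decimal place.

Iridium pattern (n=3): 0.05189512 : 0.26170165 : 0.43991135 : 0.24649188
Element Dp pattern (n=2): 0.024964 : 0.266072 : 0.708964
Convolve the two distributions (both contribute in 2-u steps):
  M: 0.05189512×0.024964 = 0.001296
  M+2: 0.05189512×0.266072 + 0.26170165×0.024964 = 0.020341
  M+4: 0.05189512×0.708964 + 0.26170165×0.266072 + 0.43991135×0.024964 = 0.117405
  M+6: 0.26170165×0.708964 + 0.43991135×0.266072 + 0.24649188×0.024964 = 0.308739
  M+8: 0.43991135×0.708964 + 0.24649188×0.266072 = 0.377466
  M+10: 0.24649188×0.708964 = 0.174754
Scale to base peak (0.377466) = 100: 0.3 : 5.4 : 31.1 : 81.8 : 100.0 : 46.3

0.3 : 5.4 : 31.1 : 81.8 : 100.0 : 46.3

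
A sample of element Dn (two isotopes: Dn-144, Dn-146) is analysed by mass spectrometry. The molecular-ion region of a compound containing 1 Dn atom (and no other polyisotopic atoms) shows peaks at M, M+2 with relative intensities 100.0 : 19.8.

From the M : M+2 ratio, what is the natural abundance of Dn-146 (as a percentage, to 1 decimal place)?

16.5%

Let p = fractional abundance of Dn-144. I(M+2)/I(M) = [C(1,1)·p^0·(1−p)] / p^1 = 1·(1−p)/p = 19.8/100.0 = 0.1980
(1−p)/p = 0.1980/1 = 0.1980  ⇒  p = 1/(1 + 0.1980) = 0.8347
Dn-144: 83.5%, Dn-146: 16.5%.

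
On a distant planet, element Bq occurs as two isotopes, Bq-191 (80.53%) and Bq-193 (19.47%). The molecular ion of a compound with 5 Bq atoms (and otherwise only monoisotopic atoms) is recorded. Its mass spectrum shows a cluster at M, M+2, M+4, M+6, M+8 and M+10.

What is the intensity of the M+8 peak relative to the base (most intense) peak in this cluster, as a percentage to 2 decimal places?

1.41%

Binomial terms of (0.8053 + 0.1947)^5: M 0.3387, M+2 0.4094, M+4 0.1980, M+6 0.0479, M+8 0.0058, M+10 0.0003 → M+2 is the base peak.
P(M+2) = C(5,1) × 0.8053^4 × 0.1947^1 = 5 × 0.42056274 × 0.1947 = 0.409418 (base)
P(M+8) = C(5,4) × 0.8053^1 × 0.1947^4 = 5 × 0.8053 × 0.00143702 = 0.005786
Relative intensity = 0.005786 / 0.409418 × 100 = 1.41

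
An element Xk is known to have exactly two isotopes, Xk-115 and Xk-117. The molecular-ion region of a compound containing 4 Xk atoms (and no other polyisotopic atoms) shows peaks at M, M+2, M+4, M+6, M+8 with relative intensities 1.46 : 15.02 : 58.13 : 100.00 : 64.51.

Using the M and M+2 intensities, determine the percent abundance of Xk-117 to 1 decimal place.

Write p for the Xk-115 fraction. I(M+2)/I(M) = [C(4,1)·p^3·(1−p)] / p^4 = 4·(1−p)/p = 15.02/1.46 = 10.2877
(1−p)/p = 10.2877/4 = 2.5719  ⇒  p = 1/(1 + 2.5719) = 0.2800
Xk-115: 28.0%, Xk-117: 72.0%.

72.0%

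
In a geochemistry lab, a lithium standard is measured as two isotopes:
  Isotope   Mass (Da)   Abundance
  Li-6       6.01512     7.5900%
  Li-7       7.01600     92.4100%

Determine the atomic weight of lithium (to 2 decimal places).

6.94 Da

Weight each isotope mass by its fractional abundance: 0.075900 × 6.01512 + 0.924100 × 7.01600
= 0.456548 + 6.483486 = 6.940034 Da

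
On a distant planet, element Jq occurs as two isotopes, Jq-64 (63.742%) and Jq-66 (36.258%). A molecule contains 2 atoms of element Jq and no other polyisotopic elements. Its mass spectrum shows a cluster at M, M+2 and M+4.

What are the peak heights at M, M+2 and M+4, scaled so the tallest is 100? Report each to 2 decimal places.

The 2 Jq atoms are independent, so intensities follow the terms of (0.63742 + 0.36258)^2.
P(M) = 0.63742^2 = 0.406304
P(M+2) = 2 × 0.63742^1 × 0.36258^1 = 0.462231
P(M+4) = 0.36258^2 = 0.131464
The M+2 peak is largest (0.462231); scaling to 100 gives 87.90 : 100.00 : 28.44.

87.90 : 100.00 : 28.44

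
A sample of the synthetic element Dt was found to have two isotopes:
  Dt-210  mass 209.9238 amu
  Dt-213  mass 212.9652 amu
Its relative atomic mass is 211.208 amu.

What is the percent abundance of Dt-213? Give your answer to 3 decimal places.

42.224%

With x = fraction of Dt-210 (so Dt-213 is 1 − x):
209.9238·x + 212.9652·(1 − x) = 211.208
(209.9238 − 212.9652)·x = 211.208 − 212.9652
x = -1.7572 / -3.0414 = 0.57776 → 57.776% Dt-210, 42.224% Dt-213.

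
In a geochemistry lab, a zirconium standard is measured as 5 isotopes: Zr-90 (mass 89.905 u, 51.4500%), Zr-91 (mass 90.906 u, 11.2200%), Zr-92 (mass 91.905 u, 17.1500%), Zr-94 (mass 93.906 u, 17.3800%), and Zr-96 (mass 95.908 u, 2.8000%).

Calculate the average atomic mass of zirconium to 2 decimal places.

91.22 u

Ar = Σ fᵢ·mᵢ = 0.514500 × 89.905 + 0.112200 × 90.906 + 0.171500 × 91.905 + 0.173800 × 93.906 + 0.028000 × 95.908
= 46.2561 + 10.1997 + 15.7617 + 16.3209 + 2.6854 = 91.2238 u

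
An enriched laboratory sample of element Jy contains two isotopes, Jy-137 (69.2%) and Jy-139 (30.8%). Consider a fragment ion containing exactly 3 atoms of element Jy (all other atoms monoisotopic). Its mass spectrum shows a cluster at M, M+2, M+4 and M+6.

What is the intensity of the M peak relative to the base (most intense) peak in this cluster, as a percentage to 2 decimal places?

(0.692 + 0.308)^3 gives M 0.3314, M+2 0.4425, M+4 0.1969, M+6 0.0292; the largest is M+2.
P(M+2) = C(3,1) × 0.692^2 × 0.308^1 = 3 × 0.478864 × 0.3080 = 0.442470 (base)
P(M) = C(3,0) × 0.692^3 × 0.308^0 = 1 × 0.33137389 × 1.0000 = 0.331374
Relative intensity = 0.331374 / 0.442470 × 100 = 74.89

74.89%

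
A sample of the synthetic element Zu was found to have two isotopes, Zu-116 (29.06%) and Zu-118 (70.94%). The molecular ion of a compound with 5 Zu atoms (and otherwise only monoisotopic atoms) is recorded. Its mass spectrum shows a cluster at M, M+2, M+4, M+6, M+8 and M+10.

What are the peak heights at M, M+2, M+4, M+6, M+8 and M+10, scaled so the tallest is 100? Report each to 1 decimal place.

Each Zu atom is independently Zu-116 (p = 0.2906) or Zu-118 (q = 0.7094); the cluster is the binomial expansion (p + q)^5.
P(M) = 0.2906^5 = 0.002072
P(M+2) = 5 × 0.2906^4 × 0.7094^1 = 0.025296
P(M+4) = 10 × 0.2906^3 × 0.7094^2 = 0.123501
P(M+6) = 10 × 0.2906^2 × 0.7094^3 = 0.301484
P(M+8) = 5 × 0.2906^1 × 0.7094^4 = 0.367985
P(M+10) = 0.7094^5 = 0.179662
The M+8 peak is largest (0.367985); scaling to 100 gives 0.6 : 6.9 : 33.6 : 81.9 : 100.0 : 48.8.

0.6 : 6.9 : 33.6 : 81.9 : 100.0 : 48.8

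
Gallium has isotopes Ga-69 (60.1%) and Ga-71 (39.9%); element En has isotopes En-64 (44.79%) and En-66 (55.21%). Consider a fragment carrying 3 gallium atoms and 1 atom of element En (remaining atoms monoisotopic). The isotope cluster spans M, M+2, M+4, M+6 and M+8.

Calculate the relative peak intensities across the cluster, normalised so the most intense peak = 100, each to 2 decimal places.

26.47 : 85.36 : 100.00 : 50.90 : 9.55

Gallium pattern (n=3): 0.2170818 : 0.4323576 : 0.2870394 : 0.0635212
Element En pattern (n=1): 0.4479 : 0.5521
Convolve the two distributions (both contribute in 2-u steps):
  M: 0.2170818×0.4479 = 0.097231
  M+2: 0.2170818×0.5521 + 0.4323576×0.4479 = 0.313504
  M+4: 0.4323576×0.5521 + 0.2870394×0.4479 = 0.367270
  M+6: 0.2870394×0.5521 + 0.0635212×0.4479 = 0.186926
  M+8: 0.0635212×0.5521 = 0.035070
Scale to base peak (0.367270) = 100: 26.47 : 85.36 : 100.00 : 50.90 : 9.55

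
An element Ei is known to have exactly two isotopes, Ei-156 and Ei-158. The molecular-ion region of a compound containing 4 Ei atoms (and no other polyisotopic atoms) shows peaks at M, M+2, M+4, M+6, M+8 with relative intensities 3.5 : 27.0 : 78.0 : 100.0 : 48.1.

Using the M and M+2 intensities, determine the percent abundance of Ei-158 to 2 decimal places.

65.85%

If p is the fraction of Ei that is Ei-156, then I(M+2)/I(M) = [C(4,1)·p^3·(1−p)] / p^4 = 4·(1−p)/p = 27.0/3.5 = 7.7143
(1−p)/p = 7.7143/4 = 1.9286  ⇒  p = 1/(1 + 1.9286) = 0.3415
Ei-156: 34.15%, Ei-158: 65.85%.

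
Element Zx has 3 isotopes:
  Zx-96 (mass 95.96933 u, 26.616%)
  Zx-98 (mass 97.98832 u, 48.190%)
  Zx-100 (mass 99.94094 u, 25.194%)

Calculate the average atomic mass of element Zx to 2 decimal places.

97.94 u

Average mass = Σ (abundance × isotope mass) = 0.26616 × 95.96933 + 0.48190 × 97.98832 + 0.25194 × 99.94094
= 25.543197 + 47.220571 + 25.179120 = 97.942888 u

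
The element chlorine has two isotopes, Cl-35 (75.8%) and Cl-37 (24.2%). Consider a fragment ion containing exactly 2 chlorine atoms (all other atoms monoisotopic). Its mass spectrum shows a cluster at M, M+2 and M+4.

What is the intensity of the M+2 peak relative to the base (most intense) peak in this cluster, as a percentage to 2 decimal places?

Binomial terms of (0.758 + 0.242)^2: M 0.5746, M+2 0.3669, M+4 0.0586 → M is the base peak.
P(M) = C(2,0) × 0.758^2 × 0.242^0 = 1 × 0.574564 × 1.0000 = 0.574564 (base)
P(M+2) = C(2,1) × 0.758^1 × 0.242^1 = 2 × 0.7580 × 0.2420 = 0.366872
Relative intensity = 0.366872 / 0.574564 × 100 = 63.85

63.85%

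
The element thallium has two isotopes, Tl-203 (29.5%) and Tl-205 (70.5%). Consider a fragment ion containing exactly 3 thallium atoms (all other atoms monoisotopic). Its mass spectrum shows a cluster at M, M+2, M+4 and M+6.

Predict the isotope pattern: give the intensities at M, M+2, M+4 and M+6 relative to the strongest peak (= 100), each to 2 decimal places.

Each Tl atom is independently Tl-203 (p = 0.295) or Tl-205 (q = 0.705); the cluster is the binomial expansion (p + q)^3.
P(M) = 0.295^3 = 0.025672
P(M+2) = 3 × 0.295^2 × 0.705^1 = 0.184058
P(M+4) = 3 × 0.295^1 × 0.705^2 = 0.439867
P(M+6) = 0.705^3 = 0.350403
The M+4 peak is largest (0.439867); scaling to 100 gives 5.84 : 41.84 : 100.00 : 79.66.

5.84 : 41.84 : 100.00 : 79.66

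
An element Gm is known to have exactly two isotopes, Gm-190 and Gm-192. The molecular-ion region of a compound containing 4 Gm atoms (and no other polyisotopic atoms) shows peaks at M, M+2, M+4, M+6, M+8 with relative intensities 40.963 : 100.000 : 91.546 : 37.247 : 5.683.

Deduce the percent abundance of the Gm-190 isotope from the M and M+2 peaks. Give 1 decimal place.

62.1%

Write p for the Gm-190 fraction. I(M+2)/I(M) = [C(4,1)·p^3·(1−p)] / p^4 = 4·(1−p)/p = 100.000/40.963 = 2.4412
(1−p)/p = 2.4412/4 = 0.6103  ⇒  p = 1/(1 + 0.6103) = 0.6210
Gm-190: 62.1%, Gm-192: 37.9%.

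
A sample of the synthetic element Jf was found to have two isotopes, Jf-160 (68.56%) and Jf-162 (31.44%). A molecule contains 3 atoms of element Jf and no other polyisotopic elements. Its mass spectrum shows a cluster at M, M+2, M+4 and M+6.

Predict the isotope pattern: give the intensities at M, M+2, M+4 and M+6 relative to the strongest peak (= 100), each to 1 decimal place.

72.7 : 100.0 : 45.9 : 7.0

Each Jf atom is independently Jf-160 (p = 0.6856) or Jf-162 (q = 0.3144); the cluster is the binomial expansion (p + q)^3.
P(M) = 0.6856^3 = 0.322264
P(M+2) = 3 × 0.6856^2 × 0.3144^1 = 0.443349
P(M+4) = 3 × 0.6856^1 × 0.3144^2 = 0.203309
P(M+6) = 0.3144^3 = 0.031078
The M+2 peak is largest (0.443349); scaling to 100 gives 72.7 : 100.0 : 45.9 : 7.0.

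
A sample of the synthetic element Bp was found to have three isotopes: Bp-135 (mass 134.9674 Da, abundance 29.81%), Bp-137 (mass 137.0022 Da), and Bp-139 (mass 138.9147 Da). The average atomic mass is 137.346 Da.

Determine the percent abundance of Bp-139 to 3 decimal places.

49.693%

The remaining 70.19% is split between Bp-137 (fraction x) and Bp-139 (fraction 0.7019 − x).
Substituting: 137.0022x + 138.9147(0.7019 − x) = 97.11221806
(137.0022 − 138.9147)x = -0.39200987  ⇒  x = 0.20497, y = 0.49693
Bp-137: 20.497%, Bp-139: 49.693%.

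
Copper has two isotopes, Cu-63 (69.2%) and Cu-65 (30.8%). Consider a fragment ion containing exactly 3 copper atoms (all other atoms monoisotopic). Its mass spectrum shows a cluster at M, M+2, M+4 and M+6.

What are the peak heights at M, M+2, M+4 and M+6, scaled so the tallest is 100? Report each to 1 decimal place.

74.9 : 100.0 : 44.5 : 6.6

The 3 Cu atoms are independent, so intensities follow the terms of (0.692 + 0.308)^3.
P(M) = 0.692^3 = 0.331374
P(M+2) = 3 × 0.692^2 × 0.308^1 = 0.442470
P(M+4) = 3 × 0.692^1 × 0.308^2 = 0.196938
P(M+6) = 0.308^3 = 0.029218
The M+2 peak is largest (0.442470); scaling to 100 gives 74.9 : 100.0 : 44.5 : 6.6.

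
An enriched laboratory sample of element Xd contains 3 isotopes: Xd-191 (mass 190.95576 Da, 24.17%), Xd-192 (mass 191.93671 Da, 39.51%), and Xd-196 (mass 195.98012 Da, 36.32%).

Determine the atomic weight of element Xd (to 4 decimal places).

Average mass = Σ (abundance × isotope mass) = 0.2417 × 190.95576 + 0.3951 × 191.93671 + 0.3632 × 195.98012
= 46.154007 + 75.834194 + 71.179980 = 193.168181 Da

193.1682 Da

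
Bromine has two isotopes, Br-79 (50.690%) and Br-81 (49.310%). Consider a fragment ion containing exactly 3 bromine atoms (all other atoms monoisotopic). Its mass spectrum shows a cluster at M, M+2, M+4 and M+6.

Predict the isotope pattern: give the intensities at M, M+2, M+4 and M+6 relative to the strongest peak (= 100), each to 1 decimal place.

Expanding (0.50690 + 0.49310)^3:
P(M) = 0.50690^3 = 0.130247
P(M+2) = 3 × 0.50690^2 × 0.49310^1 = 0.380103
P(M+4) = 3 × 0.50690^1 × 0.49310^2 = 0.369755
P(M+6) = 0.49310^3 = 0.119896
The M+2 peak is largest (0.380103); scaling to 100 gives 34.3 : 100.0 : 97.3 : 31.5.

34.3 : 100.0 : 97.3 : 31.5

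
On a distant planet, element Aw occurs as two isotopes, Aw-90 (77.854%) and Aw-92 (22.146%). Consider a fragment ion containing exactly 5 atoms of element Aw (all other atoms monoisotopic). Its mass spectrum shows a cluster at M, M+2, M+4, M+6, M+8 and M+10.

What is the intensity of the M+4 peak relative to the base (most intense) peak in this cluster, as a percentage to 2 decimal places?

56.89%

Binomial terms of (0.77854 + 0.22146)^5: M 0.2860, M+2 0.4068, M+4 0.2314, M+6 0.0658, M+8 0.0094, M+10 0.0005 → M+2 is the base peak.
P(M+2) = C(5,1) × 0.77854^4 × 0.22146^1 = 5 × 0.36738695 × 0.22146 = 0.406808 (base)
P(M+4) = C(5,2) × 0.77854^3 × 0.22146^2 = 10 × 0.47189219 × 0.04904453 = 0.231437
Relative intensity = 0.231437 / 0.406808 × 100 = 56.89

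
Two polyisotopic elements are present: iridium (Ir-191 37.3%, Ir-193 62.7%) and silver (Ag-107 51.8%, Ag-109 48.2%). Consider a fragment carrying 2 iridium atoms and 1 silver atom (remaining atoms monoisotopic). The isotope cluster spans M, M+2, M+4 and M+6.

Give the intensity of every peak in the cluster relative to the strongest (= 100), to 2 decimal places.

16.80 : 72.09 : 100.00 : 44.16

Iridium pattern (n=2): 0.139129 : 0.467742 : 0.393129
Silver pattern (n=1): 0.5180 : 0.4820
Convolve the two distributions (both contribute in 2-u steps):
  M: 0.139129×0.5180 = 0.072069
  M+2: 0.139129×0.4820 + 0.467742×0.5180 = 0.309351
  M+4: 0.467742×0.4820 + 0.393129×0.5180 = 0.429092
  M+6: 0.393129×0.4820 = 0.189488
Scale to base peak (0.429092) = 100: 16.80 : 72.09 : 100.00 : 44.16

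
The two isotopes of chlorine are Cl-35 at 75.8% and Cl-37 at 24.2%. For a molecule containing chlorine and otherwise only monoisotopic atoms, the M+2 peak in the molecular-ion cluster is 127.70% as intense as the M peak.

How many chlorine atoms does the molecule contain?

With n Cl atoms, P(M+2)/P(M) = C(n,1)·p^(n−1)q / p^n = n·q/p = n · 0.242/0.758.
n = 1.2770 × 0.758/0.242 = 4.00 ≈ 4

4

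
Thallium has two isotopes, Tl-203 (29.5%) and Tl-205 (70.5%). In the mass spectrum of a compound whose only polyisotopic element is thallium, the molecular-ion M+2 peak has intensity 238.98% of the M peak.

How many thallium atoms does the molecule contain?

For n independent Tl atoms, I(M+2)/I(M) = n · (abundance Tl-205) / (abundance Tl-203) = n · 0.705/0.295.
n = 2.3898 × 0.295/0.705 = 1.00 ≈ 1

1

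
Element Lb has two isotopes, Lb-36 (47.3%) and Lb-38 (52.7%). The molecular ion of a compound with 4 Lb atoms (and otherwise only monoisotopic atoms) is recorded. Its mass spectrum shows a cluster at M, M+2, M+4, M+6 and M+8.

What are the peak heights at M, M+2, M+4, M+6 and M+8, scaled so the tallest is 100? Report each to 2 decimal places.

The 4 Lb atoms are independent, so intensities follow the terms of (0.473 + 0.527)^4.
P(M) = 0.473^4 = 0.050055
P(M+2) = 4 × 0.473^3 × 0.527^1 = 0.223077
P(M+4) = 6 × 0.473^2 × 0.527^2 = 0.372816
P(M+6) = 4 × 0.473^1 × 0.527^3 = 0.276919
P(M+8) = 0.527^4 = 0.077133
The M+4 peak is largest (0.372816); scaling to 100 gives 13.43 : 59.84 : 100.00 : 74.28 : 20.69.

13.43 : 59.84 : 100.00 : 74.28 : 20.69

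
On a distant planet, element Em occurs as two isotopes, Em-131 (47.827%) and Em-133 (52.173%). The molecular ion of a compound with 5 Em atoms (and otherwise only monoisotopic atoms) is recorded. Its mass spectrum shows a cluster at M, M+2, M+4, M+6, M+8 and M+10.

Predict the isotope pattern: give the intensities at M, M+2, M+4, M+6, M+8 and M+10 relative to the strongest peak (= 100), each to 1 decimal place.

7.7 : 42.0 : 91.7 : 100.0 : 54.5 : 11.9

Expanding (0.47827 + 0.52173)^5:
P(M) = 0.47827^5 = 0.025025
P(M+2) = 5 × 0.47827^4 × 0.52173^1 = 0.136492
P(M+4) = 10 × 0.47827^3 × 0.52173^2 = 0.297791
P(M+6) = 10 × 0.47827^2 × 0.52173^3 = 0.324851
P(M+8) = 5 × 0.47827^1 × 0.52173^4 = 0.177185
P(M+10) = 0.52173^5 = 0.038657
The M+6 peak is largest (0.324851); scaling to 100 gives 7.7 : 42.0 : 91.7 : 100.0 : 54.5 : 11.9.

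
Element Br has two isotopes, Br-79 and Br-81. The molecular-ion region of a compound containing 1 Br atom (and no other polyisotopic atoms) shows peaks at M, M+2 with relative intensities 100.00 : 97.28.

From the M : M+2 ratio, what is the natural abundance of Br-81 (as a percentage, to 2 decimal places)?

49.31%

Write p for the Br-79 fraction. I(M+2)/I(M) = [C(1,1)·p^0·(1−p)] / p^1 = 1·(1−p)/p = 97.28/100.00 = 0.9728
(1−p)/p = 0.9728/1 = 0.9728  ⇒  p = 1/(1 + 0.9728) = 0.5069
Br-79: 50.69%, Br-81: 49.31%.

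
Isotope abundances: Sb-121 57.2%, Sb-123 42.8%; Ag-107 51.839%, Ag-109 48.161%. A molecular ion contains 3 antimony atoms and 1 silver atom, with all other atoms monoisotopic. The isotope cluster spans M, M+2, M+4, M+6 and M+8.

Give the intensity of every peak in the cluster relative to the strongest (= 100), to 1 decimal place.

Antimony pattern (n=3): 0.18714925 : 0.42010426 : 0.31434374 : 0.07840275
Silver pattern (n=1): 0.51839 : 0.48161
Convolve the two distributions (both contribute in 2-u steps):
  M: 0.18714925×0.51839 = 0.097016
  M+2: 0.18714925×0.48161 + 0.42010426×0.51839 = 0.307911
  M+4: 0.42010426×0.48161 + 0.31434374×0.51839 = 0.365279
  M+6: 0.31434374×0.48161 + 0.07840275×0.51839 = 0.192034
  M+8: 0.07840275×0.48161 = 0.037760
Scale to base peak (0.365279) = 100: 26.6 : 84.3 : 100.0 : 52.6 : 10.3

26.6 : 84.3 : 100.0 : 52.6 : 10.3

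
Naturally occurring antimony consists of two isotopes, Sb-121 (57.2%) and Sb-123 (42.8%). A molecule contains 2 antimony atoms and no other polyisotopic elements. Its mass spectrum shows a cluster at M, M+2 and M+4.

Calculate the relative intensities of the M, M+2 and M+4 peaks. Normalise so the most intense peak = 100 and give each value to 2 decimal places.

66.82 : 100.00 : 37.41

The 2 Sb atoms are independent, so intensities follow the terms of (0.572 + 0.428)^2.
P(M) = 0.572^2 = 0.327184
P(M+2) = 2 × 0.572^1 × 0.428^1 = 0.489632
P(M+4) = 0.428^2 = 0.183184
The M+2 peak is largest (0.489632); scaling to 100 gives 66.82 : 100.00 : 37.41.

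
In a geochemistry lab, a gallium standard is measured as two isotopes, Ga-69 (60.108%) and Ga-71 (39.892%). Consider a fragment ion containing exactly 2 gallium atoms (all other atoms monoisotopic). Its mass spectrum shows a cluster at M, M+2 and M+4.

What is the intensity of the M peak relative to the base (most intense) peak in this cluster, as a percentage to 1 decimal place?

75.3%

(0.60108 + 0.39892)^2 gives M 0.3613, M+2 0.4796, M+4 0.1591; the largest is M+2.
P(M+2) = C(2,1) × 0.60108^1 × 0.39892^1 = 2 × 0.60108 × 0.39892 = 0.479566 (base)
P(M) = C(2,0) × 0.60108^2 × 0.39892^0 = 1 × 0.36129717 × 1.0000 = 0.361297
Relative intensity = 0.361297 / 0.479566 × 100 = 75.3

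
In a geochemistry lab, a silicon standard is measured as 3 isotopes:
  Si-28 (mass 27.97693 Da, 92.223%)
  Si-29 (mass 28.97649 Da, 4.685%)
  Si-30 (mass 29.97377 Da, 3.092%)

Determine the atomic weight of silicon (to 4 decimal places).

28.0855 Da

Weight each isotope mass by its fractional abundance: 0.92223 × 27.97693 + 0.04685 × 28.97649 + 0.03092 × 29.97377
= 25.801164 + 1.357549 + 0.926789 = 28.085502 Da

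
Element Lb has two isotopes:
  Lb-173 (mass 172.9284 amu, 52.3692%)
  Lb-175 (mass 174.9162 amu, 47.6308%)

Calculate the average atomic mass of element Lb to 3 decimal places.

173.875 amu

The abundance-weighted mean is 0.523692 × 172.9284 + 0.476308 × 174.9162
= 90.56122 + 83.31399 = 173.87521 amu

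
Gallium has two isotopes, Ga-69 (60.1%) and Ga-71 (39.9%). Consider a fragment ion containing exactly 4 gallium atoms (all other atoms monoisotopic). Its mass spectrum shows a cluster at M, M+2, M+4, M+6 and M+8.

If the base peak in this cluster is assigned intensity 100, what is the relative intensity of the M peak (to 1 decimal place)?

37.7

Binomial terms of (0.601 + 0.399)^4: M 0.1305, M+2 0.3465, M+4 0.3450, M+6 0.1527, M+8 0.0253 → M+2 is the base peak.
P(M+2) = C(4,1) × 0.601^3 × 0.399^1 = 4 × 0.2170818 × 0.3990 = 0.346463 (base)
P(M) = C(4,0) × 0.601^4 × 0.399^0 = 1 × 0.13046616 × 1.0000 = 0.130466
Relative intensity = 0.130466 / 0.346463 × 100 = 37.7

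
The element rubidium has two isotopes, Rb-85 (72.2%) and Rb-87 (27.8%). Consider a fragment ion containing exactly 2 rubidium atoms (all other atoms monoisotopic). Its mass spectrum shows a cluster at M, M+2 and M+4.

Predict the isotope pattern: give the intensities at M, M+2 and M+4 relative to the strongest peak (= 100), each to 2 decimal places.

The 2 Rb atoms are independent, so intensities follow the terms of (0.722 + 0.278)^2.
P(M) = 0.722^2 = 0.521284
P(M+2) = 2 × 0.722^1 × 0.278^1 = 0.401432
P(M+4) = 0.278^2 = 0.077284
The M peak is largest (0.521284); scaling to 100 gives 100.00 : 77.01 : 14.83.

100.00 : 77.01 : 14.83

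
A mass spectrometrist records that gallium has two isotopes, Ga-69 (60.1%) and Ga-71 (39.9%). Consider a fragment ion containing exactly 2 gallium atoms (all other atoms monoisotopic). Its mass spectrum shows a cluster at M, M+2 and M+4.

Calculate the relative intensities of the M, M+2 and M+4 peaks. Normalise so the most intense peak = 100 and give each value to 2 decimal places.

75.31 : 100.00 : 33.19

Expanding (0.601 + 0.399)^2:
P(M) = 0.601^2 = 0.361201
P(M+2) = 2 × 0.601^1 × 0.399^1 = 0.479598
P(M+4) = 0.399^2 = 0.159201
The M+2 peak is largest (0.479598); scaling to 100 gives 75.31 : 100.00 : 33.19.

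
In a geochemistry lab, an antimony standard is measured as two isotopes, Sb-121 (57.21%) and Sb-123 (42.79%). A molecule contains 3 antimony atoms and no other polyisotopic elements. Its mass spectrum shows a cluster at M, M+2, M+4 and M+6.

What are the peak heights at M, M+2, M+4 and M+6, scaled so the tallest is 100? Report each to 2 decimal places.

The 3 Sb atoms are independent, so intensities follow the terms of (0.5721 + 0.4279)^3.
P(M) = 0.5721^3 = 0.187247
P(M+2) = 3 × 0.5721^2 × 0.4279^1 = 0.420153
P(M+4) = 3 × 0.5721^1 × 0.4279^2 = 0.314252
P(M+6) = 0.4279^3 = 0.078348
The M+2 peak is largest (0.420153); scaling to 100 gives 44.57 : 100.00 : 74.79 : 18.65.

44.57 : 100.00 : 74.79 : 18.65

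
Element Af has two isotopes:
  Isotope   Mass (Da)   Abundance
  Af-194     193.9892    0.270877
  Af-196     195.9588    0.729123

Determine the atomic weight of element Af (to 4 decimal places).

Average mass = Σ (abundance × isotope mass) = 0.270877 × 193.9892 + 0.729123 × 195.9588
= 52.54721 + 142.87807 = 195.42528 Da

195.4253 Da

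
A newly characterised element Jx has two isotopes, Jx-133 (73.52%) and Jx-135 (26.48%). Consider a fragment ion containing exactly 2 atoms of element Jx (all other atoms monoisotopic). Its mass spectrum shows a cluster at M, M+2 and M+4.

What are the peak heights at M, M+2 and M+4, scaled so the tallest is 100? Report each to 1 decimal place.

100.0 : 72.0 : 13.0

Expanding (0.7352 + 0.2648)^2:
P(M) = 0.7352^2 = 0.540519
P(M+2) = 2 × 0.7352^1 × 0.2648^1 = 0.389362
P(M+4) = 0.2648^2 = 0.070119
The M peak is largest (0.540519); scaling to 100 gives 100.0 : 72.0 : 13.0.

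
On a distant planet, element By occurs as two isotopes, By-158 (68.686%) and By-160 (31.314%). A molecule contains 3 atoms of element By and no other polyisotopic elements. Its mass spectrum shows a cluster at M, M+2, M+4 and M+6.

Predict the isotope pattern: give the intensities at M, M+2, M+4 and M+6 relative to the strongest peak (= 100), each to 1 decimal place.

Each By atom is independently By-158 (p = 0.68686) or By-160 (q = 0.31314); the cluster is the binomial expansion (p + q)^3.
P(M) = 0.68686^3 = 0.324045
P(M+2) = 3 × 0.68686^2 × 0.31314^1 = 0.443196
P(M+4) = 3 × 0.68686^1 × 0.31314^2 = 0.202054
P(M+6) = 0.31314^3 = 0.030705
The M+2 peak is largest (0.443196); scaling to 100 gives 73.1 : 100.0 : 45.6 : 6.9.

73.1 : 100.0 : 45.6 : 6.9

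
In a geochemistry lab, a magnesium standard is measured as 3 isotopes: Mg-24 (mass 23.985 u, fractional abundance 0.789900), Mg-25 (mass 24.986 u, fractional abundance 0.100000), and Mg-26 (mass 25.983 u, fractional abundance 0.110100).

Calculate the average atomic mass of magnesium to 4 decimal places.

24.3051 u

Average mass = Σ (abundance × isotope mass) = 0.789900 × 23.985 + 0.100000 × 24.986 + 0.110100 × 25.983
= 18.94575 + 2.49860 + 2.86073 = 24.30508 u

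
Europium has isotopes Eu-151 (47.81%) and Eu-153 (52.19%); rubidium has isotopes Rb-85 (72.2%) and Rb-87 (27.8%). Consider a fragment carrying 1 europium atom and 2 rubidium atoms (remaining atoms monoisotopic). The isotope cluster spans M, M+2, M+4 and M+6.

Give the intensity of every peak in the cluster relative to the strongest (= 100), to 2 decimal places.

53.71 : 100.00 : 53.12 : 8.69

Europium pattern (n=1): 0.4781 : 0.5219
Rubidium pattern (n=2): 0.521284 : 0.401432 : 0.077284
Convolve the two distributions (both contribute in 2-u steps):
  M: 0.4781×0.521284 = 0.249226
  M+2: 0.4781×0.401432 + 0.5219×0.521284 = 0.463983
  M+4: 0.4781×0.077284 + 0.5219×0.401432 = 0.246457
  M+6: 0.5219×0.077284 = 0.040335
Scale to base peak (0.463983) = 100: 53.71 : 100.00 : 53.12 : 8.69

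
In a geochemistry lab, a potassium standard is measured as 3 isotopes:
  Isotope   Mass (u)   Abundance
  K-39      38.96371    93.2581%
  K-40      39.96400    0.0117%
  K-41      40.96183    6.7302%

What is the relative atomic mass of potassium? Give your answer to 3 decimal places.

Ar = Σ fᵢ·mᵢ = 0.932581 × 38.96371 + 0.000117 × 39.96400 + 0.067302 × 40.96183
= 36.336816 + 0.004676 + 2.756813 = 39.098305 u

39.098 u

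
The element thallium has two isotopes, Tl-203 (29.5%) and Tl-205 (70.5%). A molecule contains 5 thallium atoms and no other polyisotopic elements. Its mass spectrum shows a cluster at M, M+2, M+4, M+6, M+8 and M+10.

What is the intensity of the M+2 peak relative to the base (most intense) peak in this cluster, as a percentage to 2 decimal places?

7.33%

Term probabilities: M 0.0022, M+2 0.0267, M+4 0.1276, M+6 0.3049, M+8 0.3644, M+10 0.1742. Base peak = M+8.
P(M+8) = C(5,4) × 0.295^1 × 0.705^4 = 5 × 0.2950 × 0.24703385 = 0.364375 (base)
P(M+2) = C(5,1) × 0.295^4 × 0.705^1 = 5 × 0.00757335 × 0.7050 = 0.026696
Relative intensity = 0.026696 / 0.364375 × 100 = 7.33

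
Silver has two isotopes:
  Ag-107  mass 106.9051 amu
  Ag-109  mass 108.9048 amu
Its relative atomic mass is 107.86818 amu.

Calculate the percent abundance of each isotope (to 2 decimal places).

Writing the weighted mean with unknown fraction x of Ag-107:
106.9051·x + 108.9048·(1 − x) = 107.86818
(106.9051 − 108.9048)·x = 107.86818 − 108.9048
x = -1.03662 / -1.9997 = 0.51839 → 51.84% Ag-107, 48.16% Ag-109.

Ag-107: 51.84%, Ag-109: 48.16%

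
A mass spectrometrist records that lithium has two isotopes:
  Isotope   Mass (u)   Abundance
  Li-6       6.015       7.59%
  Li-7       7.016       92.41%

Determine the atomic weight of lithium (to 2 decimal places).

6.94 u

The abundance-weighted mean is 0.0759 × 6.015 + 0.9241 × 7.016
= 0.4565 + 6.4835 = 6.9400 u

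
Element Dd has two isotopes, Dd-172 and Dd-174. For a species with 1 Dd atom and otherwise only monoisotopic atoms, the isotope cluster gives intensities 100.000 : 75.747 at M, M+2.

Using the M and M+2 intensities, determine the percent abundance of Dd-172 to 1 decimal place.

56.9%

If p is the fraction of Dd that is Dd-172, then I(M+2)/I(M) = [C(1,1)·p^0·(1−p)] / p^1 = 1·(1−p)/p = 75.747/100.000 = 0.7575
(1−p)/p = 0.7575/1 = 0.7575  ⇒  p = 1/(1 + 0.7575) = 0.5690
Dd-172: 56.9%, Dd-174: 43.1%.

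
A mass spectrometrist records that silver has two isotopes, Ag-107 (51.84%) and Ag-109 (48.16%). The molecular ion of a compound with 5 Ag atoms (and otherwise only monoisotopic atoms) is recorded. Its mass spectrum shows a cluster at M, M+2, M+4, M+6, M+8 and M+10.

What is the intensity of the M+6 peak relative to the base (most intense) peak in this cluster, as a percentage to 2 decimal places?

92.90%

(0.5184 + 0.4816)^5 gives M 0.0374, M+2 0.1739, M+4 0.3231, M+6 0.3002, M+8 0.1394, M+10 0.0259; the largest is M+4.
P(M+4) = C(5,2) × 0.5184^3 × 0.4816^2 = 10 × 0.13931407 × 0.23193856 = 0.323123 (base)
P(M+6) = C(5,3) × 0.5184^2 × 0.4816^3 = 10 × 0.26873856 × 0.11170161 = 0.300185
Relative intensity = 0.300185 / 0.323123 × 100 = 92.90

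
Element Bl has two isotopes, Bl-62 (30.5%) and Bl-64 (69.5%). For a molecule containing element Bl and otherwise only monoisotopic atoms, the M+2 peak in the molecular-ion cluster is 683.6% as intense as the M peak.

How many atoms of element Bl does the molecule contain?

The M+2/M ratio from n Bl atoms is n · q/p = n · 0.695/0.305.
n = 6.836 × 0.305/0.695 = 3.00 ≈ 3

3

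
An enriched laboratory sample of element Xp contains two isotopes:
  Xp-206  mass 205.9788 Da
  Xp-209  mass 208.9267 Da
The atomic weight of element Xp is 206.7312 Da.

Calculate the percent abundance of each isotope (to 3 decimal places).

Let x be the fractional abundance of Xp-206; then Xp-209 has abundance 1 − x.
205.9788·x + 208.9267·(1 − x) = 206.7312
(205.9788 − 208.9267)·x = 206.7312 − 208.9267
x = -2.1955 / -2.9479 = 0.74477 → 74.477% Xp-206, 25.523% Xp-209.

Xp-206: 74.477%, Xp-209: 25.523%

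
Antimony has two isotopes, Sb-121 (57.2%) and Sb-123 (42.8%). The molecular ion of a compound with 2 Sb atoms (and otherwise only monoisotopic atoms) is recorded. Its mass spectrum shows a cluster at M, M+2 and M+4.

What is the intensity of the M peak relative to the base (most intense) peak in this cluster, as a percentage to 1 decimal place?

66.8%

Binomial terms of (0.572 + 0.428)^2: M 0.3272, M+2 0.4896, M+4 0.1832 → M+2 is the base peak.
P(M+2) = C(2,1) × 0.572^1 × 0.428^1 = 2 × 0.5720 × 0.4280 = 0.489632 (base)
P(M) = C(2,0) × 0.572^2 × 0.428^0 = 1 × 0.327184 × 1.0000 = 0.327184
Relative intensity = 0.327184 / 0.489632 × 100 = 66.8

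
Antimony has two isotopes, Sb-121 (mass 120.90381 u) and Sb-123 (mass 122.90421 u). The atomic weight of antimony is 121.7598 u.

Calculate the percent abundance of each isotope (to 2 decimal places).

With x = fraction of Sb-121 (so Sb-123 is 1 − x):
120.90381·x + 122.90421·(1 − x) = 121.7598
(120.90381 − 122.90421)·x = 121.7598 − 122.90421
x = -1.14441 / -2.00040 = 0.57209 → 57.21% Sb-121, 42.79% Sb-123.

Sb-121: 57.21%, Sb-123: 42.79%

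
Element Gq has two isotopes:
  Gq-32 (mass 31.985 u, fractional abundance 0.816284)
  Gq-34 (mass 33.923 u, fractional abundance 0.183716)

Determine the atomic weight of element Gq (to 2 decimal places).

Average mass = Σ (abundance × isotope mass) = 0.816284 × 31.985 + 0.183716 × 33.923
= 26.1088 + 6.2322 = 32.3410 u

32.34 u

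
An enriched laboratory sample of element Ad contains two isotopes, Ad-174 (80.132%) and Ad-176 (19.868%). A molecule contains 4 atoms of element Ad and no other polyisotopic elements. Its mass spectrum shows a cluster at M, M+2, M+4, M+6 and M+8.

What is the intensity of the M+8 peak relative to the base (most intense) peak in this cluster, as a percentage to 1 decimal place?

0.4%

(0.80132 + 0.19868)^4 gives M 0.4123, M+2 0.4089, M+4 0.1521, M+6 0.0251, M+8 0.0016; the largest is M.
P(M) = C(4,0) × 0.80132^4 × 0.19868^0 = 1 × 0.41231006 × 1.0000 = 0.412310 (base)
P(M+8) = C(4,4) × 0.80132^0 × 0.19868^4 = 1 × 1.0000 × 0.00155818 = 0.001558
Relative intensity = 0.001558 / 0.412310 × 100 = 0.4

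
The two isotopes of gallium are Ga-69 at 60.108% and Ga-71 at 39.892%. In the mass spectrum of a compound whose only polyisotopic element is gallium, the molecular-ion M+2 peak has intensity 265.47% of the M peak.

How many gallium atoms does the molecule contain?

With n Ga atoms, P(M+2)/P(M) = C(n,1)·p^(n−1)q / p^n = n·q/p = n · 0.39892/0.60108.
n = 2.6547 × 0.60108/0.39892 = 4.00 ≈ 4

4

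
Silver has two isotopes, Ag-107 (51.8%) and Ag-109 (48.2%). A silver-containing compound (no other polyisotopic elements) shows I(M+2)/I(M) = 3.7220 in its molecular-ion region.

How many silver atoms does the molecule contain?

4

With n Ag atoms, P(M+2)/P(M) = C(n,1)·p^(n−1)q / p^n = n·q/p = n · 0.482/0.518.
n = 3.7220 × 0.518/0.482 = 4.00 ≈ 4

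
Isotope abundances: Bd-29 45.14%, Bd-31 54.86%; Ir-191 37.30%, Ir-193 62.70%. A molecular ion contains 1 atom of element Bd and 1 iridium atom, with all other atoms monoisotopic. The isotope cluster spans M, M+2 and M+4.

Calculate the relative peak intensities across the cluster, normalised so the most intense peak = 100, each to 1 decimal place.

Element Bd pattern (n=1): 0.4514 : 0.5486
Iridium pattern (n=1): 0.3730 : 0.6270
Convolve the two distributions (both contribute in 2-u steps):
  M: 0.4514×0.3730 = 0.168372
  M+2: 0.4514×0.6270 + 0.5486×0.3730 = 0.487656
  M+4: 0.5486×0.6270 = 0.343972
Scale to base peak (0.487656) = 100: 34.5 : 100.0 : 70.5

34.5 : 100.0 : 70.5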